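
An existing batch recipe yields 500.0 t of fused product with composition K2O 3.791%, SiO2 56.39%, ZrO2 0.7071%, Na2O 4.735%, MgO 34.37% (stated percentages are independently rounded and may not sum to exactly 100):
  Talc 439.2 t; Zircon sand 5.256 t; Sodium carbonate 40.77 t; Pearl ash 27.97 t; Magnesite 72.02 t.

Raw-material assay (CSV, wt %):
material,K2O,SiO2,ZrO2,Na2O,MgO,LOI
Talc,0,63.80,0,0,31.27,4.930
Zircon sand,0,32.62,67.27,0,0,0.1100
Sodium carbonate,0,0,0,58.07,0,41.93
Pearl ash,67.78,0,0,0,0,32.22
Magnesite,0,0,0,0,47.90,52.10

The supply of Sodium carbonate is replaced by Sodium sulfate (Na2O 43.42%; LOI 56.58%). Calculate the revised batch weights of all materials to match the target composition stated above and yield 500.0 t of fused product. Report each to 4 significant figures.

Revised batch per 500.0 t fused product:
  Talc: 439.2 t
  Zircon sand: 5.256 t
  Sodium sulfate: 54.53 t
  Pearl ash: 27.97 t
  Magnesite: 72.02 t
Total batch = 599.0 t; LOI loss = 99.05 t

Values along the way appear (rounded to 4 significant figures) in the printout. The working math maintains full precision at all times — each reported value is rounded just once. Derived quantities (yield, the totals, LOI, glass mass, the five compositions) are re-derived starting from the weights for 500.0 t of glass at full precision as quoted within problem or answer.
Target oxide masses per 500.0 t fused product:
  K2O: 3.791% × 500.0 = 18.95 t
  SiO2: 56.39% × 500.0 = 282.0 t
  ZrO2: 0.7071% × 500.0 = 3.535 t
  Na2O: 4.735% × 500.0 = 23.68 t
  MgO: 34.37% × 500.0 = 171.8 t
Mass-balance tally per oxide using the reported weights, under the basis named above (delivered sums recover each target once rounding is allowed for):
  K2O: 27.97·0.6778 = 18.96 t (target 18.95 t)
  SiO2: 439.2·0.6380 + 5.256·0.3262 = 281.9 t (target 282.0 t)
  ZrO2: 5.256·0.6727 = 3.536 t (target 3.535 t)
  Na2O: 54.53·0.4342 = 23.68 t (target 23.68 t)
  MgO: 439.2·0.3127 + 72.02·0.4790 = 171.8 t (target 171.8 t)
Glass mass check: batch total minus LOI = 499.9 t (oxide target masses add up to 500.0 t; the stated basis being 500.0 t — differing by rounding only).
Summing the batch: Σ batch = 599.0 t; ignition loss, Σ(batch × LOI) = 99.05 t; yield: glass divided by total = 83.46%.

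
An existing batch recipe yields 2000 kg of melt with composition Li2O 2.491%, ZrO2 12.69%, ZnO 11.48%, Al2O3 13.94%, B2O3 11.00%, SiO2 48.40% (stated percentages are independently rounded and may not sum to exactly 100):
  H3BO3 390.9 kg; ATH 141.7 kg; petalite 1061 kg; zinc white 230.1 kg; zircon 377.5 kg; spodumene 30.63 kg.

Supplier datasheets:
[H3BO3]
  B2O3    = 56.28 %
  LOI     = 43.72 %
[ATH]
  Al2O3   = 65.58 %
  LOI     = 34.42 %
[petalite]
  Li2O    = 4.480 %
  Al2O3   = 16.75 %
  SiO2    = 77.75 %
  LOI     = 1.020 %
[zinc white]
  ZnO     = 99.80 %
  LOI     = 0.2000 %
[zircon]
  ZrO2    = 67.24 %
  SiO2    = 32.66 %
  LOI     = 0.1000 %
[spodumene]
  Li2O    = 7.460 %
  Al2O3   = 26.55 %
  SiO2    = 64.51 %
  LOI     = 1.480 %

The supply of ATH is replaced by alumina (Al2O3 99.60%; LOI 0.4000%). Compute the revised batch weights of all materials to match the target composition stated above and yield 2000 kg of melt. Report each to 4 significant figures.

Revised batch per 2000 kg melt:
  H3BO3: 390.9 kg
  alumina: 93.32 kg
  petalite: 1061 kg
  zinc white: 230.1 kg
  zircon: 377.5 kg
  spodumene: 30.63 kg
Total batch = 2183 kg; LOI loss = 183.4 kg

Values along the way are displayed (rounded to four significant digits) alongside each step. The working math carries full precision all the way through. Exactly one rounding is applied to every reported figure. Derived quantities are re-derived from the batch weights on 2000 kg of glass at exact precision (net glass mass, ignition loss, the totals, the yield, the six compositions) as set out in the problem or the answer.
Oxide-by-oxide targets in 2000 kg melt:
  Li2O: 2.491% × 2000 = 49.82 kg
  ZrO2: 12.69% × 2000 = 253.8 kg
  ZnO: 11.48% × 2000 = 229.6 kg
  Al2O3: 13.94% × 2000 = 278.8 kg
  B2O3: 11.00% × 2000 = 220.0 kg
  SiO2: 48.40% × 2000 = 968.0 kg
Per-oxide balance check from the weights as reported, against the basis in use (sums match the target masses inside rounding margins):
  Li2O: 1061·0.04480 + 30.63·0.07460 = 49.82 kg (target 49.82 kg)
  ZrO2: 377.5·0.6724 = 253.8 kg (target 253.8 kg)
  ZnO: 230.1·0.9980 = 229.6 kg (target 229.6 kg)
  Al2O3: 93.32·0.9960 + 1061·0.1675 + 30.63·0.2655 = 278.8 kg (target 278.8 kg)
  B2O3: 390.9·0.5628 = 220.0 kg (target 220.0 kg)
  SiO2: 1061·0.7775 + 377.5·0.3266 + 30.63·0.6451 = 968.0 kg (target 968.0 kg)
Consistency of the glass mass: whole batch net of LOI = 2000 kg (summing oxide targets gives 2000 kg; stated basis 2000 kg — any gap is answer rounding).
Whole-batch sum: Σ batch = 2183 kg; loss to ignition Σ batch·LOI = 183.4 kg; the yield ratio, glass ÷ batch: 91.60%.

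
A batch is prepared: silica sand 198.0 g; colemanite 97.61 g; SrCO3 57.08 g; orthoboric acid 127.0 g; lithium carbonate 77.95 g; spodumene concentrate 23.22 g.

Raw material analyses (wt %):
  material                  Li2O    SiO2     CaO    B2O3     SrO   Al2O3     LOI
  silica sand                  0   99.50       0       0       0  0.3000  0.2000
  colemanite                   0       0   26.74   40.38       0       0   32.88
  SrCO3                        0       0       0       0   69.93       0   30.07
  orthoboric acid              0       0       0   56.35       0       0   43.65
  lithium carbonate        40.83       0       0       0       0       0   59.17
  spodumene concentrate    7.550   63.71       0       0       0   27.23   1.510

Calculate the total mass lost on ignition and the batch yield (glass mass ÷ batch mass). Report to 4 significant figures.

All arithmetic carries full precision end to end. The intermediate values are displayed (rounded to four significant digits) within the worked lines — every reported figure is rounded only once — all derived quantities (glass mass, LOI, the yield, the totals, six oxide percentages) are re-derived from the weighed amounts at 429.3 g of glass at full precision as quoted within the problem or the answer.
Per-material ignition loss:
  silica sand: 198.0 × 0.002000 = 0.3960 g
  colemanite: 97.61 × 0.3288 = 32.09 g
  SrCO3: 57.08 × 0.3007 = 17.16 g
  orthoboric acid: 127.0 × 0.4365 = 55.44 g
  lithium carbonate: 77.95 × 0.5917 = 46.12 g
  spodumene concentrate: 23.22 × 0.01510 = 0.3506 g
Total LOI = 151.6 g
Glass = batch − LOI = 580.9 − 151.6 = 429.3 g

LOI loss = 151.6 g; glass = 429.3 g; yield = 73.91%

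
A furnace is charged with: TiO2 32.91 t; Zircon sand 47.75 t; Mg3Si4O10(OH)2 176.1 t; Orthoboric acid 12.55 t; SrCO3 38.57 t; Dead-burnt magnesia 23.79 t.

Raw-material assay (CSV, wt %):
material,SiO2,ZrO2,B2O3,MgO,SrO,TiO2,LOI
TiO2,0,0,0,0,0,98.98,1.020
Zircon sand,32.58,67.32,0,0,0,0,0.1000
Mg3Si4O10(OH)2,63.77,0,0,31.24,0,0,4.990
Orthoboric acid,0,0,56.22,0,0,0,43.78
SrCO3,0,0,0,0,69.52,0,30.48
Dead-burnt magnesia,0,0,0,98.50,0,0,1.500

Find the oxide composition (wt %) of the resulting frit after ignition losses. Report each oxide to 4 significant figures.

Every computation carries full precision at each step; working values are displayed with 4-significant-digit rounding in the printout — exactly one rounding is applied to each reported figure — the derived quantities are re-derived starting from the weights per 304.9 t of glass in full float precision (glass mass, the totals, the six compositions, the yield, LOI), precisely as stated by question or answer.
Oxide masses out of the charge:
  SiO2: 47.75·0.3258 + 176.1·0.6377 = 127.9 t
  ZrO2: 47.75·0.6732 = 32.15 t
  B2O3: 12.55·0.5622 = 7.056 t
  MgO: 176.1·0.3124 + 23.79·0.9850 = 78.45 t
  SrO: 38.57·0.6952 = 26.81 t
  TiO2: 32.91·0.9898 = 32.57 t
LOI: 32.91·0.01020 + 47.75·0.001000 + 176.1·0.04990 + 12.55·0.4378 + 38.57·0.3048 + 23.79·0.01500 = 26.78 t
Glass = total batch minus LOI = 331.7 − 26.78 = 304.9 t (equal to the oxide-mass sum)
percent share: oxide ÷ glass, ×100

Glass mass = 304.9 t (batch 331.7 − LOI 26.78).
Composition: SiO2 41.93%, ZrO2 10.54%, B2O3 2.314%, MgO 25.73%, SrO 8.795%, TiO2 10.68%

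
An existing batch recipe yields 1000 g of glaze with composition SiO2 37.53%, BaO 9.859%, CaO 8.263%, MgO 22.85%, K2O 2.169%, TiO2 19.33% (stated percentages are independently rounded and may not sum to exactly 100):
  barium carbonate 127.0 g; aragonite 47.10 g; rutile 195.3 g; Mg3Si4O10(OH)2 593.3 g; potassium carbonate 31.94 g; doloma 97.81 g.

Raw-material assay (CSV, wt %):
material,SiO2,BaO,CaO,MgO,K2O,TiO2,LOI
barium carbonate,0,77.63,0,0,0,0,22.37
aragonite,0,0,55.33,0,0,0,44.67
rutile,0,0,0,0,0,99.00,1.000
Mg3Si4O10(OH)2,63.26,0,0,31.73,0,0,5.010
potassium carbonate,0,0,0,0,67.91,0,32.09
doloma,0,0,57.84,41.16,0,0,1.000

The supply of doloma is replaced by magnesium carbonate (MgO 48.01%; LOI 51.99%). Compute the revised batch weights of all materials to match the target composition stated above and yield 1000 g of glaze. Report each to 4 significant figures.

In-progress results are shown (rounded to four significant figures) within the worked lines; all internal work maintains full float precision from start to finish; every reported number is rounded once only — the derived quantities (totals, the six compositions, yield, ignition loss, glass mass) are computed starting from the weights at 1000 g of glass in full precision as given in the problem or the answer.
Oxide-by-oxide targets in 1000 g glaze:
  SiO2: 37.53% × 1000 = 375.3 g
  BaO: 9.859% × 1000 = 98.59 g
  CaO: 8.263% × 1000 = 82.63 g
  MgO: 22.85% × 1000 = 228.5 g
  K2O: 2.169% × 1000 = 21.69 g
  TiO2: 19.33% × 1000 = 193.3 g
Oxide-by-oxide audit with the batch weights as given, relative to the basis at hand (oxide sums agree with the targets modulo rounding of the values):
  SiO2: 593.3·0.6326 = 375.3 g (target 375.3 g)
  BaO: 127.0·0.7763 = 98.59 g (target 98.59 g)
  CaO: 149.3·0.5533 = 82.61 g (target 82.63 g)
  MgO: 593.3·0.3173 + 83.85·0.4801 = 228.5 g (target 228.5 g)
  K2O: 31.94·0.6791 = 21.69 g (target 21.69 g)
  TiO2: 195.3·0.9900 = 193.3 g (target 193.3 g)
Glass mass check: whole batch net of LOI = 1000 g (the Σ of target masses is 1000 g; stated basis 1000 g — any gap is answer rounding).
Batch grand total — Σ batch = 1181 g; Σ batch·LOI gives LOI loss = 180.6 g; yield: glass divided by total = 84.70%.

Revised batch per 1000 g glaze:
  barium carbonate: 127.0 g
  aragonite: 149.3 g
  rutile: 195.3 g
  Mg3Si4O10(OH)2: 593.3 g
  potassium carbonate: 31.94 g
  magnesium carbonate: 83.85 g
Total batch = 1181 g; LOI loss = 180.6 g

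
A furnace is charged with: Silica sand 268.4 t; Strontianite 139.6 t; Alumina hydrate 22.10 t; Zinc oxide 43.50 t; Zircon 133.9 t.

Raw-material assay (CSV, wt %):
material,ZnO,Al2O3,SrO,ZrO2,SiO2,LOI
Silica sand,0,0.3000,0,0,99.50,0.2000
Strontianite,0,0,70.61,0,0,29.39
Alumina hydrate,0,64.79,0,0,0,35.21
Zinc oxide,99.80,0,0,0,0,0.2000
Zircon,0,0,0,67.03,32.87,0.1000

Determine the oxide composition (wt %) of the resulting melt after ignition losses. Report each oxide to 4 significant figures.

Glass mass = 557.9 t (batch 607.5 − LOI 49.57).
Composition: ZnO 7.781%, Al2O3 2.711%, SrO 17.67%, ZrO2 16.09%, SiO2 55.75%

Mid-chain values are displayed, rounded to 4 significant figures, in the working — the whole derivation holds full float precision through the solve. Every reported value carries a single rounding — derived quantities are recomputed in full float precision (LOI, glass mass, the five compositions, the yield, the totals) from the batch weights per 557.9 t of glass, as given in the question or the answer.
Delivered oxide masses:
  ZnO: 43.50·0.9980 = 43.41 t
  Al2O3: 268.4·0.003000 + 22.10·0.6479 = 15.12 t
  SrO: 139.6·0.7061 = 98.57 t
  ZrO2: 133.9·0.6703 = 89.75 t
  SiO2: 268.4·0.9950 + 133.9·0.3287 = 311.1 t
LOI: 268.4·0.002000 + 139.6·0.2939 + 22.10·0.3521 + 43.50·0.002000 + 133.9·0.001000 = 49.57 t
Net of LOI, the glass mass = 607.5 − 49.57 = 557.9 t (matching Σ of the oxides)
oxide / glass × 100 gives the wt %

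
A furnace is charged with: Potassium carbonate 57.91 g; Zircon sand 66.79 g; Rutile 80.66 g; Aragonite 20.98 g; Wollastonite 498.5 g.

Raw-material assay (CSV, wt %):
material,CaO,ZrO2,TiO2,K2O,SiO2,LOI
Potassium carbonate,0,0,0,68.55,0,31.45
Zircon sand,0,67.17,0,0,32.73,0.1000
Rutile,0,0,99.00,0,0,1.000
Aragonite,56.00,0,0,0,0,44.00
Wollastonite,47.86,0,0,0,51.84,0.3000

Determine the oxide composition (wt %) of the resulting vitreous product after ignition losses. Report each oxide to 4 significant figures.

Glass mass = 695.0 g (batch 724.8 − LOI 29.81).
Composition: CaO 36.02%, ZrO2 6.455%, TiO2 11.49%, K2O 5.712%, SiO2 40.33%

In-progress results are printed rounded off to 4 significant digits within the worked lines — the whole derivation holds full precision in all steps — each reported number is rounded just once; derived quantities are recomputed at exact precision (the yield, totals, five oxide percentages, LOI, glass mass) from the weighed amounts for 695.0 g of glass, as quoted within the question or the answer.
Oxide-by-oxide delivered mass:
  CaO: 20.98·0.5600 + 498.5·0.4786 = 250.3 g
  ZrO2: 66.79·0.6717 = 44.86 g
  TiO2: 80.66·0.9900 = 79.85 g
  K2O: 57.91·0.6855 = 39.70 g
  SiO2: 66.79·0.3273 + 498.5·0.5184 = 280.3 g
LOI: 57.91·0.3145 + 66.79·0.001000 + 80.66·0.01000 + 20.98·0.4400 + 498.5·0.003000 = 29.81 g
Glass mass = batch − LOI = 724.8 − 29.81 = 695.0 g (consistent with Σ oxide mass)
percent by weight: oxide/glass ×100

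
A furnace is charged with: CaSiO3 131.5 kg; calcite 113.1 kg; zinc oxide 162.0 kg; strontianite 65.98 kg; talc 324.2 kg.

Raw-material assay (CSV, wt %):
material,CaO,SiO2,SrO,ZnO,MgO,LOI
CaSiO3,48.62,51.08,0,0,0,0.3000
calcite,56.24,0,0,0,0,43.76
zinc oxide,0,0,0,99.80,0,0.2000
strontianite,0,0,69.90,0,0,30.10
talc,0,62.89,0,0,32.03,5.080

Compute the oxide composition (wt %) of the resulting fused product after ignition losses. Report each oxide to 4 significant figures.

Every computation carries full precision at all times. Working values appear with 4-significant-figure rounding as written. Each reported result carries a single rounding — derived quantities, including the totals, the yield, five oxide percentages, LOI, glass mass, are computed from the batch weights for 710.2 kg of glass at exact precision, exactly as printed in problem or answer.
Mass of each oxide from the mix:
  CaO: 131.5·0.4862 + 113.1·0.5624 = 127.5 kg
  SiO2: 131.5·0.5108 + 324.2·0.6289 = 271.1 kg
  SrO: 65.98·0.6990 = 46.12 kg
  ZnO: 162.0·0.9980 = 161.7 kg
  MgO: 324.2·0.3203 = 103.8 kg
LOI: 131.5·0.003000 + 113.1·0.4376 + 162.0·0.002000 + 65.98·0.3010 + 324.2·0.05080 = 86.54 kg
Glass = total batch minus LOI = 796.8 − 86.54 = 710.2 kg (consistent with Σ oxide mass)
each wt % is 100 × oxide ÷ glass

Glass mass = 710.2 kg (batch 796.8 − LOI 86.54).
Composition: CaO 17.96%, SiO2 38.16%, SrO 6.494%, ZnO 22.76%, MgO 14.62%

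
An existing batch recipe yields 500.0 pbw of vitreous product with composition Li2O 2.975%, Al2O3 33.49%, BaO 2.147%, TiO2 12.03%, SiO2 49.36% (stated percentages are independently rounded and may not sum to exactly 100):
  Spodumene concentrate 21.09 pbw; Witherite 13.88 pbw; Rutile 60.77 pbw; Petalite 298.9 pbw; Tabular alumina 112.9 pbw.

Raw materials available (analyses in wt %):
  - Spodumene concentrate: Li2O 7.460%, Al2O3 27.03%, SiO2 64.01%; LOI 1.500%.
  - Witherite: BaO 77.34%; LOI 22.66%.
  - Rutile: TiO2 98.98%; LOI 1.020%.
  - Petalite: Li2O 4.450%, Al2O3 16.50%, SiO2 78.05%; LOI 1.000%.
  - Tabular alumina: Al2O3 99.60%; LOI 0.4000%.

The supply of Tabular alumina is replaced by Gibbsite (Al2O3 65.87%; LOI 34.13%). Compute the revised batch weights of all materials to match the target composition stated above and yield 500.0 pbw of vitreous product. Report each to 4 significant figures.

Revised batch per 500.0 pbw vitreous product:
  Spodumene concentrate: 21.09 pbw
  Witherite: 13.88 pbw
  Rutile: 60.77 pbw
  Petalite: 298.9 pbw
  Gibbsite: 170.7 pbw
Total batch = 565.3 pbw; LOI loss = 65.33 pbw

Every computation maintains full precision throughout; working values are displayed rounded to 4 significant figures between the steps. A single rounding completes every reported number. All derived quantities, including the yield, LOI, the five compositions, glass mass, totals, are recomputed starting from the weights for 500.0 pbw of glass at exact precision as written in problem or answer.
The oxide mass targets at 500.0 pbw vitreous product:
  Li2O: 2.975% × 500.0 = 14.88 pbw
  Al2O3: 33.49% × 500.0 = 167.4 pbw
  BaO: 2.147% × 500.0 = 10.74 pbw
  TiO2: 12.03% × 500.0 = 60.15 pbw
  SiO2: 49.36% × 500.0 = 246.8 pbw
Verifying the oxide balance per the reported batch figures, under the basis named above (sums match the target masses exact up to rounding of places):
  Li2O: 21.09·0.07460 + 298.9·0.04450 = 14.87 pbw (target 14.88 pbw)
  Al2O3: 21.09·0.2703 + 298.9·0.1650 + 170.7·0.6587 = 167.5 pbw (target 167.4 pbw)
  BaO: 13.88·0.7734 = 10.73 pbw (target 10.74 pbw)
  TiO2: 60.77·0.9898 = 60.15 pbw (target 60.15 pbw)
  SiO2: 21.09·0.6401 + 298.9·0.7805 = 246.8 pbw (target 246.8 pbw)
Auditing the glass mass value: net batch after ignition = 500.0 pbw (the targets, summed, come to 500.0 pbw; versus the stated basis of 500.0 pbw — gaps are rounding artifacts).
Batch total: Σ batch = 565.3 pbw; loss to ignition Σ batch·LOI = 65.33 pbw; the yield ratio, glass ÷ batch: 88.44%.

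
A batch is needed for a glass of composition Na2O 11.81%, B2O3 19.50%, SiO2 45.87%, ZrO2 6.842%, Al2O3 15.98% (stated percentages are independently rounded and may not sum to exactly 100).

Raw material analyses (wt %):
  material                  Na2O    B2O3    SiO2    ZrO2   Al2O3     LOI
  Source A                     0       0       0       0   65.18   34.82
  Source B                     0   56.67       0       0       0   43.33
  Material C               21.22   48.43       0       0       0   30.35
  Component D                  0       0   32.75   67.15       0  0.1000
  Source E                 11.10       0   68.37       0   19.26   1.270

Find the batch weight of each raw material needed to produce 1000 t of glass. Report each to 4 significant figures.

Batch per 1000 t glass:
  Source A: 61.34 t
  Source B: 146.6 t
  Material C: 231.1 t
  Component D: 101.9 t
  Source E: 622.1 t
Total batch = 1163 t; LOI loss = 163.0 t; yield = 85.98%

Mid-chain values are displayed, rounded to 4 significant digits, alongside each step. The whole derivation carries full precision through the solve. Each reported figure sees exactly one rounding. Derived quantities are computed at exact precision (the yield, totals, five oxide percentages, net glass mass, ignition loss) starting from the weights at 1000 t of glass as they appear in either problem or answer.
Oxide mass targets, per 1000 t glass:
  Na2O: 11.81% × 1000 = 118.1 t
  B2O3: 19.50% × 1000 = 195.0 t
  SiO2: 45.87% × 1000 = 458.7 t
  ZrO2: 6.842% × 1000 = 68.42 t
  Al2O3: 15.98% × 1000 = 159.8 t
Oxide-by-oxide audit from the weights as reported, versus the basis set out (every target is met by its sum once rounding is allowed for):
  Na2O: 231.1·0.2122 + 622.1·0.1110 = 118.1 t (target 118.1 t)
  B2O3: 146.6·0.5667 + 231.1·0.4843 = 195.0 t (target 195.0 t)
  SiO2: 101.9·0.3275 + 622.1·0.6837 = 458.7 t (target 458.7 t)
  ZrO2: 101.9·0.6715 = 68.43 t (target 68.42 t)
  Al2O3: 61.34·0.6518 + 622.1·0.1926 = 159.8 t (target 159.8 t)
Glass mass check: total charge less LOI = 1000 t (the Σ of target masses is 1000 t; against the stated basis, 1000 t — any gap is answer rounding).
Whole-batch sum: Σ batch = 1163 t; loss to ignition Σ batch·LOI = 163.0 t; yield: glass divided by total = 85.98%.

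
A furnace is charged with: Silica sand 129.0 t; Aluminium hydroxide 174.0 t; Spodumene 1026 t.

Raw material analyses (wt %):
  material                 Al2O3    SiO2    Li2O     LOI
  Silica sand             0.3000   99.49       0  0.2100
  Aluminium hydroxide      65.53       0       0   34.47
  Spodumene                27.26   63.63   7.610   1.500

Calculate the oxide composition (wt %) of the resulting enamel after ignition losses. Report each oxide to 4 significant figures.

Glass mass = 1253 t (batch 1329 − LOI 75.64).
Composition: Al2O3 31.44%, SiO2 62.33%, Li2O 6.230%

Each numeric step runs at full precision from start to finish. Intermediates appear rounded to four significant figures alongside each step — each reported value sees exactly one rounding — the derived quantities are recomputed at full precision (ignition loss, the three compositions, glass mass, totals, the yield) from the weighed amounts at 1253 t of glass, exactly as printed in either problem or answer.
Oxide-by-oxide delivered mass:
  Al2O3: 129.0·0.003000 + 174.0·0.6553 + 1026·0.2726 = 394.1 t
  SiO2: 129.0·0.9949 + 1026·0.6363 = 781.2 t
  Li2O: 1026·0.07610 = 78.08 t
LOI: 129.0·0.002100 + 174.0·0.3447 + 1026·0.01500 = 75.64 t
Resulting glass, batch − LOI: 1329 − 75.64 = 1253 t (consistent with Σ oxide mass)
percent share: oxide ÷ glass, ×100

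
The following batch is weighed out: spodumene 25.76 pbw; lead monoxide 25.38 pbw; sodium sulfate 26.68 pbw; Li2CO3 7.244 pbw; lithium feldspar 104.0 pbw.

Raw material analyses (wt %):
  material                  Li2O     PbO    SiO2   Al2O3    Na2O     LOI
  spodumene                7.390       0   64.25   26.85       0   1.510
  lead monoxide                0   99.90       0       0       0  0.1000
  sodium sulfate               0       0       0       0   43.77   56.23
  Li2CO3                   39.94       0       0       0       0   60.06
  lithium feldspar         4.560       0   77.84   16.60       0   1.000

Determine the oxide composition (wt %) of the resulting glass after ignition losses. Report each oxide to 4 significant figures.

Glass mass = 168.3 pbw (batch 189.1 − LOI 20.81).
Composition: Li2O 5.670%, PbO 15.07%, SiO2 57.95%, Al2O3 14.37%, Na2O 6.940%

All internal work carries full precision from start to finish; mid-chain values are shown (rounded to 4 significant figures) as written; every reported value is rounded only once — the derived quantities, which include totals, glass mass, yield, LOI, the five compositions, are carried at full float precision, as written in problem or answer, using the weight values for 168.3 pbw of glass.
Per-oxide mass from batch:
  Li2O: 25.76·0.07390 + 7.244·0.3994 + 104.0·0.04560 = 9.539 pbw
  PbO: 25.38·0.9990 = 25.35 pbw
  SiO2: 25.76·0.6425 + 104.0·0.7784 = 97.50 pbw
  Al2O3: 25.76·0.2685 + 104.0·0.1660 = 24.18 pbw
  Na2O: 26.68·0.4377 = 11.68 pbw
LOI: 25.76·0.01510 + 25.38·0.001000 + 26.68·0.5623 + 7.244·0.6006 + 104.0·0.01000 = 20.81 pbw
The glass mass, total less LOI, = 189.1 − 20.81 = 168.3 pbw (consistent with Σ oxide mass)
wt % = oxide mass / glass mass × 100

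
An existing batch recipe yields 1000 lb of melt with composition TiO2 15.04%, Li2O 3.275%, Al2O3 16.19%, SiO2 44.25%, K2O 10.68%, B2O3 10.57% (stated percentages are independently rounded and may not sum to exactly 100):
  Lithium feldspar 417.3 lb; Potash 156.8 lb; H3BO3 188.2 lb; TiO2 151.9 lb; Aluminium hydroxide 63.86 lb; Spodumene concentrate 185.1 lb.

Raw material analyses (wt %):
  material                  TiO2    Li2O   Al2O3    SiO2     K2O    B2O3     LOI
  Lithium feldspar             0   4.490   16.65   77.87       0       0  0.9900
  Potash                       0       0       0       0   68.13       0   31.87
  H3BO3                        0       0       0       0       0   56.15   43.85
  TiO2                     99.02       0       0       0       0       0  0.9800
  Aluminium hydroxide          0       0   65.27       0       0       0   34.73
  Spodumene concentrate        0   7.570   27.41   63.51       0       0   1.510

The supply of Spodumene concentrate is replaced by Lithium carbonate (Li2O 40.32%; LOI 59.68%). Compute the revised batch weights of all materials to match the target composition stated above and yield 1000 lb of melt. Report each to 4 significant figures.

Revised batch per 1000 lb melt:
  Lithium feldspar: 568.3 lb
  Potash: 156.8 lb
  H3BO3: 188.2 lb
  TiO2: 151.9 lb
  Aluminium hydroxide: 103.1 lb
  Lithium carbonate: 17.94 lb
Total batch = 1186 lb; LOI loss = 186.1 lb

Each numeric step carries exact precision at each step; the intermediate values appear, with 4-significant-digit rounding, between the steps — exactly one rounding goes into every reported result — derived quantities, including the totals, LOI, yield, six oxide percentages, glass mass, are computed using the weight values per 1000 lb of glass at full float precision, as given in the problem or the answer.
Oxide-by-oxide targets in 1000 lb melt:
  TiO2: 15.04% × 1000 = 150.4 lb
  Li2O: 3.275% × 1000 = 32.75 lb
  Al2O3: 16.19% × 1000 = 161.9 lb
  SiO2: 44.25% × 1000 = 442.5 lb
  K2O: 10.68% × 1000 = 106.8 lb
  B2O3: 10.57% × 1000 = 105.7 lb
Oxide-by-oxide audit per the reported batch figures, for the quoted basis mass (every target is met by its sum exact up to rounding of places):
  TiO2: 151.9·0.9902 = 150.4 lb (target 150.4 lb)
  Li2O: 568.3·0.04490 + 17.94·0.4032 = 32.75 lb (target 32.75 lb)
  Al2O3: 568.3·0.1665 + 103.1·0.6527 = 161.9 lb (target 161.9 lb)
  SiO2: 568.3·0.7787 = 442.5 lb (target 442.5 lb)
  K2O: 156.8·0.6813 = 106.8 lb (target 106.8 lb)
  B2O3: 188.2·0.5615 = 105.7 lb (target 105.7 lb)
The glass-mass cross-check: batch total minus LOI = 1000 lb (summing oxide targets gives 1000 lb; versus the stated basis of 1000 lb — differing by rounding only).
Whole-batch sum: Σ batch = 1186 lb; LOI loss = Σ batch·LOI = 186.1 lb; yield: glass divided by total = 84.31%.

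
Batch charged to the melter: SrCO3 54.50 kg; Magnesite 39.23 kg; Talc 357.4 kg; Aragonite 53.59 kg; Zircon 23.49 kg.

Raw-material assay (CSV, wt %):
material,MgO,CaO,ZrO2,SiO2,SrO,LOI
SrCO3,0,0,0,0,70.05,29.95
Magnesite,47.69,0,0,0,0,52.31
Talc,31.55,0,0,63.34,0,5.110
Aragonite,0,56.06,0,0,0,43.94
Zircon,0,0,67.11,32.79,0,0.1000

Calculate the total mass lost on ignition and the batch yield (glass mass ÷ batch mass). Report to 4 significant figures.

LOI loss = 78.68 kg; glass = 449.5 kg; yield = 85.10%

Intermediates are displayed, rounded to 4 significant figures, between the steps — the working math runs at full float precision at each step. Every reported number is rounded once only. Derived quantities, which include totals, LOI, net glass mass, five oxide percentages, the yield, are recomputed at exact precision, as given in problem or answer, from the weighed amounts on 449.5 kg of glass.
Ignition loss by material:
  SrCO3: 54.50 × 0.2995 = 16.32 kg
  Magnesite: 39.23 × 0.5231 = 20.52 kg
  Talc: 357.4 × 0.05110 = 18.26 kg
  Aragonite: 53.59 × 0.4394 = 23.55 kg
  Zircon: 23.49 × 0.001000 = 0.02349 kg
Total LOI = 78.68 kg
Glass = batch − LOI = 528.2 − 78.68 = 449.5 kg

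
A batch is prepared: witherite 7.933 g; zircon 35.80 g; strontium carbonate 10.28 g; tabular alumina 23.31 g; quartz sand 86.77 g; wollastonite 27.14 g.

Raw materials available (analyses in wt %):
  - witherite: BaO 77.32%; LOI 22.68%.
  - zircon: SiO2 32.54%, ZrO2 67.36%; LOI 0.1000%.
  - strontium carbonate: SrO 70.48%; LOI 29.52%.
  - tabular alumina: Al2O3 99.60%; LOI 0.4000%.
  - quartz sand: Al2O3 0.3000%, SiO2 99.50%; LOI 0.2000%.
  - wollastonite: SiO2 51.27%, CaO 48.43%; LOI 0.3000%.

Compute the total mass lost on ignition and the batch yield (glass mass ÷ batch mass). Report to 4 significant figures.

Each numeric step runs at full precision at all times. In-progress results are displayed rounded to 4 significant digits across the worked steps. A single rounding finalizes each reported figure. The derived quantities are recomputed from the batch weights on 186.0 g of glass at full precision (glass mass, LOI, yield, the six compositions, the totals), as set out in question or answer.
Ignition loss by material:
  witherite: 7.933 × 0.2268 = 1.799 g
  zircon: 35.80 × 0.001000 = 0.03580 g
  strontium carbonate: 10.28 × 0.2952 = 3.035 g
  tabular alumina: 23.31 × 0.004000 = 0.09324 g
  quartz sand: 86.77 × 0.002000 = 0.1735 g
  wollastonite: 27.14 × 0.003000 = 0.08142 g
Total LOI = 5.218 g
Glass = batch − LOI = 191.2 − 5.218 = 186.0 g

LOI loss = 5.218 g; glass = 186.0 g; yield = 97.27%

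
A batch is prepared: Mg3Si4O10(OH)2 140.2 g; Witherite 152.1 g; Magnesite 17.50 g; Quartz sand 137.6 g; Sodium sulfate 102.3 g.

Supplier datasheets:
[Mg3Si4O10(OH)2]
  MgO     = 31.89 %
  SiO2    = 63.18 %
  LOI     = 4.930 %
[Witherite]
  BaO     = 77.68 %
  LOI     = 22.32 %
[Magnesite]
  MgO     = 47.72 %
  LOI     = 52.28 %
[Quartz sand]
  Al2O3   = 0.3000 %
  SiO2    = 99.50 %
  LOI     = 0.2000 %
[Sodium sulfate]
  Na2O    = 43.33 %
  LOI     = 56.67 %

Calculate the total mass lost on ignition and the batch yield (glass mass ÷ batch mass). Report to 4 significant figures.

LOI loss = 108.3 g; glass = 441.4 g; yield = 80.31%

In-progress results are shown rounded to 4 significant figures. The working math carries full precision at every stage. Each reported figure takes just one rounding; derived quantities (the totals, the five compositions, ignition loss, net glass mass, yield) are rebuilt at full precision using the weight values on 441.4 g of glass, as they appear in the problem or answer text.
Each material's LOI contribution:
  Mg3Si4O10(OH)2: 140.2 × 0.04930 = 6.912 g
  Witherite: 152.1 × 0.2232 = 33.95 g
  Magnesite: 17.50 × 0.5228 = 9.149 g
  Quartz sand: 137.6 × 0.002000 = 0.2752 g
  Sodium sulfate: 102.3 × 0.5667 = 57.97 g
Total LOI = 108.3 g
Glass = batch − LOI = 549.7 − 108.3 = 441.4 g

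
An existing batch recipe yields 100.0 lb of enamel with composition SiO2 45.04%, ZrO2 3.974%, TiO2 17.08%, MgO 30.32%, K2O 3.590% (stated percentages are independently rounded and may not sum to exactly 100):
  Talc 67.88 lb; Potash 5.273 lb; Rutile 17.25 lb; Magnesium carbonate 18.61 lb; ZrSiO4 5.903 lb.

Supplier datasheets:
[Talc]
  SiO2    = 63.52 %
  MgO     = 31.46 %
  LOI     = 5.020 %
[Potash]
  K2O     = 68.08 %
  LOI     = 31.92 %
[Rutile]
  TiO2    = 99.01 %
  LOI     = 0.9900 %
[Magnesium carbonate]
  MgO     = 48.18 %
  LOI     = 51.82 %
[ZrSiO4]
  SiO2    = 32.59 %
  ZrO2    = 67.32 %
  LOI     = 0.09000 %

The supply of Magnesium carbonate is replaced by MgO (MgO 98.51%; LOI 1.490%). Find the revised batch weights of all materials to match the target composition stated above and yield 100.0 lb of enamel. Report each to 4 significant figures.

Revised batch per 100.0 lb enamel:
  Talc: 67.88 lb
  Potash: 5.273 lb
  Rutile: 17.25 lb
  MgO: 9.101 lb
  ZrSiO4: 5.903 lb
Total batch = 105.4 lb; LOI loss = 5.402 lb

In-progress results are shown (rounded to 4 significant digits) between the steps; every computation holds full precision in all steps. Each reported figure carries a single rounding. Derived quantities are carried starting from the weights per 100.0 lb of glass in exact precision (the totals, the yield, LOI, the five compositions, glass mass), precisely as stated by the problem or the answer.
Per-oxide target masses for 100.0 lb enamel:
  SiO2: 45.04% × 100.0 = 45.04 lb
  ZrO2: 3.974% × 100.0 = 3.974 lb
  TiO2: 17.08% × 100.0 = 17.08 lb
  MgO: 30.32% × 100.0 = 30.32 lb
  K2O: 3.590% × 100.0 = 3.590 lb
Verifying the oxide balance with the batch weights as given, against the basis in use (sum by sum, the targets are met once rounding is allowed for):
  SiO2: 67.88·0.6352 + 5.903·0.3259 = 45.04 lb (target 45.04 lb)
  ZrO2: 5.903·0.6732 = 3.974 lb (target 3.974 lb)
  TiO2: 17.25·0.9901 = 17.08 lb (target 17.08 lb)
  MgO: 67.88·0.3146 + 9.101·0.9851 = 30.32 lb (target 30.32 lb)
  K2O: 5.273·0.6808 = 3.590 lb (target 3.590 lb)
Auditing the glass mass value: batch total minus LOI = 100.0 lb (the targets, summed, come to 100.0 lb; with the basis standing at 100.0 lb — deltas are rounding alone).
Batch grand total — Σ batch = 105.4 lb; Σ batch·LOI gives LOI loss = 5.402 lb; the yield ratio, glass ÷ batch: 94.87%.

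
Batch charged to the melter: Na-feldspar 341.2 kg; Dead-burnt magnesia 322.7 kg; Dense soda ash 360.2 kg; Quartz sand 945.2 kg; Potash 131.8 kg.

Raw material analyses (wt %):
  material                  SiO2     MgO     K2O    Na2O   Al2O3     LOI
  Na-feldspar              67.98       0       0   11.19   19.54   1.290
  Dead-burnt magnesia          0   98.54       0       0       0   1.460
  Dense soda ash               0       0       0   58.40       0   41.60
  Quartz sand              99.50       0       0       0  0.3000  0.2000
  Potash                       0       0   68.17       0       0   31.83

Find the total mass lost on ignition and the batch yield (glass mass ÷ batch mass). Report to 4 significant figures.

LOI loss = 202.8 kg; glass = 1898 kg; yield = 90.35%

The whole derivation maintains exact precision in every operation. In-progress results are printed (rounded to four significant figures) on the page — every reported value includes exactly one rounding. Derived quantities (totals, the yield, LOI, net glass mass, the five compositions) are carried at full float precision from the weighed amounts per 1898 kg of glass as written in the problem or answer text.
Per-material ignition loss:
  Na-feldspar: 341.2 × 0.01290 = 4.401 kg
  Dead-burnt magnesia: 322.7 × 0.01460 = 4.711 kg
  Dense soda ash: 360.2 × 0.4160 = 149.8 kg
  Quartz sand: 945.2 × 0.002000 = 1.890 kg
  Potash: 131.8 × 0.3183 = 41.95 kg
Total LOI = 202.8 kg
Glass = batch − LOI = 2101 − 202.8 = 1898 kg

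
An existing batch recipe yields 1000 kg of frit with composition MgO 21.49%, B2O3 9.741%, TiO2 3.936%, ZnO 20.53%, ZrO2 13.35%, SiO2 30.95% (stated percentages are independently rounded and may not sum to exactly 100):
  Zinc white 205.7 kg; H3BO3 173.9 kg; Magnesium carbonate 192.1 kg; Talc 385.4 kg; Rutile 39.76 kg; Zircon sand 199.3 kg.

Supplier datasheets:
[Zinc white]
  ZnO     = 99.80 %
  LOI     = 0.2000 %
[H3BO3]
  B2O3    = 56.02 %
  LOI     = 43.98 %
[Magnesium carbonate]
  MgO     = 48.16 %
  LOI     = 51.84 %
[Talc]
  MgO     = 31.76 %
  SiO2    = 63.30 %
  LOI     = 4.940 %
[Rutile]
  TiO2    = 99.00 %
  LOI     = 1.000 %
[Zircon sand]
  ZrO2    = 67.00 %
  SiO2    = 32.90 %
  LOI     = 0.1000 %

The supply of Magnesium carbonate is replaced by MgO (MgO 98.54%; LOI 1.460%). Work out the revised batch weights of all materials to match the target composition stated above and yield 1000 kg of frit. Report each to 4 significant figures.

Revised batch per 1000 kg frit:
  Zinc white: 205.7 kg
  H3BO3: 173.9 kg
  MgO: 93.87 kg
  Talc: 385.4 kg
  Rutile: 39.76 kg
  Zircon sand: 199.3 kg
Total batch = 1098 kg; LOI loss = 97.90 kg

Intermediates are displayed (rounded to four significant figures) in the working. Each numeric step holds exact precision from first step to last. Each reported figure includes exactly one rounding — the derived quantities (six oxide percentages, ignition loss, the yield, net glass mass, the totals) are recomputed in exact precision starting from the weights for 1000 kg of glass, as written in the question or the answer.
Per-oxide target masses for 1000 kg frit:
  MgO: 21.49% × 1000 = 214.9 kg
  B2O3: 9.741% × 1000 = 97.41 kg
  TiO2: 3.936% × 1000 = 39.36 kg
  ZnO: 20.53% × 1000 = 205.3 kg
  ZrO2: 13.35% × 1000 = 133.5 kg
  SiO2: 30.95% × 1000 = 309.5 kg
A balance pass over the oxides, given the weights on record, at the basis given (every target is met by its sum given rounding of the digits):
  MgO: 93.87·0.9854 + 385.4·0.3176 = 214.9 kg (target 214.9 kg)
  B2O3: 173.9·0.5602 = 97.42 kg (target 97.41 kg)
  TiO2: 39.76·0.9900 = 39.36 kg (target 39.36 kg)
  ZnO: 205.7·0.9980 = 205.3 kg (target 205.3 kg)
  ZrO2: 199.3·0.6700 = 133.5 kg (target 133.5 kg)
  SiO2: 385.4·0.6330 + 199.3·0.3290 = 309.5 kg (target 309.5 kg)
The glass-mass cross-check: whole batch net of LOI = 1000 kg (summing oxide targets gives 1000 kg; stated basis 1000 kg — any gap is answer rounding).
Whole-batch sum: Σ batch = 1098 kg; Σ batch·LOI gives LOI loss = 97.90 kg; glass ÷ batch gives a yield of 91.08%.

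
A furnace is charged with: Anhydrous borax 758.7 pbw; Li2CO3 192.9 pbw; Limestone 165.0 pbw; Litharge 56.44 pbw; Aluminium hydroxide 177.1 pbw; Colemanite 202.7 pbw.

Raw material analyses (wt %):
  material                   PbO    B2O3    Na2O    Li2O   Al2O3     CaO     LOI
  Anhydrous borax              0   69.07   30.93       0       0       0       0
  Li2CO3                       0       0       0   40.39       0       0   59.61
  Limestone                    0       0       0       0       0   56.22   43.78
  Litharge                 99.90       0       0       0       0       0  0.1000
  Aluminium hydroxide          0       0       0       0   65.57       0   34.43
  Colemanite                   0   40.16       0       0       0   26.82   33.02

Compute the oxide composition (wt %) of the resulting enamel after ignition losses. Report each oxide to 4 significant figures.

Glass mass = 1238 pbw (batch 1553 − LOI 315.2).
Composition: PbO 4.556%, B2O3 48.92%, Na2O 18.96%, Li2O 6.295%, Al2O3 9.383%, CaO 11.89%

All internal work maintains full precision from start to finish — mid-chain values appear with 4-significant-digit rounding on the page. Each reported result is rounded exactly once; derived quantities, including the six compositions, ignition loss, glass mass, yield, totals, are carried using the weight values on 1238 pbw of glass in exact precision precisely as stated by problem or answer.
Oxide masses out of the charge:
  PbO: 56.44·0.9990 = 56.38 pbw
  B2O3: 758.7·0.6907 + 202.7·0.4016 = 605.4 pbw
  Na2O: 758.7·0.3093 = 234.7 pbw
  Li2O: 192.9·0.4039 = 77.91 pbw
  Al2O3: 177.1·0.6557 = 116.1 pbw
  CaO: 165.0·0.5622 + 202.7·0.2682 = 147.1 pbw
LOI: 192.9·0.5961 + 165.0·0.4378 + 56.44·0.001000 + 177.1·0.3443 + 202.7·0.3302 = 315.2 pbw
Glass = total batch minus LOI = 1553 − 315.2 = 1238 pbw (equal to the oxide-mass sum)
wt %: oxide over glass, times 100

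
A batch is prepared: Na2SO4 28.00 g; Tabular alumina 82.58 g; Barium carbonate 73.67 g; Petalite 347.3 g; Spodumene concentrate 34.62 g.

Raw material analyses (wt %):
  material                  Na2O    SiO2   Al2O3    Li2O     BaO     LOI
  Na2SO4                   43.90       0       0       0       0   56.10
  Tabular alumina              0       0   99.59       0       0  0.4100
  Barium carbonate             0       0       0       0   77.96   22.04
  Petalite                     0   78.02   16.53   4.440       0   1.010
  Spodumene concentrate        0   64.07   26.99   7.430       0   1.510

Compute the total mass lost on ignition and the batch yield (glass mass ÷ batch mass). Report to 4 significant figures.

Values along the way are printed rounded off to 4 significant digits at each printed step — each numeric step maintains full precision from first step to last; each reported figure takes just one rounding; derived quantities, which include net glass mass, yield, LOI, five oxide percentages, the totals, are recomputed at full precision, as they appear in the problem or answer text, starting from the weights on 529.9 g of glass.
LOI of each material in turn:
  Na2SO4: 28.00 × 0.5610 = 15.71 g
  Tabular alumina: 82.58 × 0.004100 = 0.3386 g
  Barium carbonate: 73.67 × 0.2204 = 16.24 g
  Petalite: 347.3 × 0.01010 = 3.508 g
  Spodumene concentrate: 34.62 × 0.01510 = 0.5228 g
Total LOI = 36.31 g
Glass = batch − LOI = 566.2 − 36.31 = 529.9 g

LOI loss = 36.31 g; glass = 529.9 g; yield = 93.59%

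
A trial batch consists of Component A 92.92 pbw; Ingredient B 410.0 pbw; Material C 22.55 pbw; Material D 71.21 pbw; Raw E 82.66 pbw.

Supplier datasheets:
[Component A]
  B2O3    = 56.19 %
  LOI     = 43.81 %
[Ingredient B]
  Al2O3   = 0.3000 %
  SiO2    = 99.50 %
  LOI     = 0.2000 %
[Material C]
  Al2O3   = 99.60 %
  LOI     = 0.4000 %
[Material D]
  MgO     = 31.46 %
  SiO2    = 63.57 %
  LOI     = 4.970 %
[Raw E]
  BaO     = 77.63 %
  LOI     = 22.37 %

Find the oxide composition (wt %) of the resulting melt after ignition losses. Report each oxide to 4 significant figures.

Glass mass = 615.7 pbw (batch 679.3 − LOI 63.65).
Composition: B2O3 8.480%, Al2O3 3.848%, BaO 10.42%, MgO 3.639%, SiO2 73.61%

Every computation holds full precision at all times; working values are shown rounded off to 4 significant figures on the page — exactly one rounding is applied to each reported figure — the derived quantities are recomputed from the batch weights at 615.7 pbw of glass in full precision (yield, ignition loss, the totals, net glass mass, five oxide percentages), as they appear in the question or the answer.
Oxide masses out of the charge:
  B2O3: 92.92·0.5619 = 52.21 pbw
  Al2O3: 410.0·0.003000 + 22.55·0.9960 = 23.69 pbw
  BaO: 82.66·0.7763 = 64.17 pbw
  MgO: 71.21·0.3146 = 22.40 pbw
  SiO2: 410.0·0.9950 + 71.21·0.6357 = 453.2 pbw
LOI: 92.92·0.4381 + 410.0·0.002000 + 22.55·0.004000 + 71.21·0.04970 + 82.66·0.2237 = 63.65 pbw
batch − LOI leaves glass = 679.3 − 63.65 = 615.7 pbw (consistent with Σ oxide mass)
percent share: oxide ÷ glass, ×100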